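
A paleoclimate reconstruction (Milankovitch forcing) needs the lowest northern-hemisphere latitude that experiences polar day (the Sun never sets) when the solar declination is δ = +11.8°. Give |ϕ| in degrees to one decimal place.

|ϕ| = 78.2°

Polar day requires cos h₀ = −tan ϕ tan δ ≤ −1, i.e. tan ϕ tan δ ≥ 1.
The boundary is |tan ϕ| · |tan δ| = 1, so |ϕ| = 90° − |δ| = 90° − 11.8° = 78.2° in the northern hemisphere.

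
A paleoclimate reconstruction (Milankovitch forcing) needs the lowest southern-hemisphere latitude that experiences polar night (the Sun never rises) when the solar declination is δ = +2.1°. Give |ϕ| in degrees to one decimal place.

Polar night requires cos h₀ = −tan ϕ tan δ ≥ 1, i.e. tan ϕ tan δ ≤ −1.
The boundary is |tan ϕ| · |tan δ| = 1, so |ϕ| = 90° − |δ| = 90° − 2.1° = 87.9° in the southern hemisphere.

|ϕ| = 87.9°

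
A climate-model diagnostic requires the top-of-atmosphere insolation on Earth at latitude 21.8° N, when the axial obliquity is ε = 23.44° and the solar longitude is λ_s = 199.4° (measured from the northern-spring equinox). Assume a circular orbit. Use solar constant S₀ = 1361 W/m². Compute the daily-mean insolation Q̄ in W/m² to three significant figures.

Q̄ ≈ 366 W/m²

Solar declination: sin δ = sin ε · sin λ_s = sin 23.44° × sin 199.4° = -0.13213, so δ = -7.593°.
cos H₀ = −tan(+21.8°) tan(-7.593°) = 0.0533, H₀ = 1.5175 rad.
Bracket: H₀ sin φ sin δ + cos φ cos δ sin H₀ = 1.5175×0.37137×-0.13213 + 0.92849×0.99123×0.99858 = -0.074462 + 0.919040 = 0.844578.
Q̄ = (S₀/π) × [bracket] = (1361/π) × 0.844578 = 365.9 W/m².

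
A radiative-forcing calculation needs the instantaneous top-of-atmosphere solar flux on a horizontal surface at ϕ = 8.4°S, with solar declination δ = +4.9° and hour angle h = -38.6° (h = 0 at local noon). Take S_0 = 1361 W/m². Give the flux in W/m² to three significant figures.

1.03e+03 W/m²

cos θ_z = sin ϕ sin δ + cos ϕ cos δ cos h = -0.012478 + 0.770311 = 0.757833.
Flux = S_0 · cos θ_z = 1361 × 0.757833 = 1031 W/m².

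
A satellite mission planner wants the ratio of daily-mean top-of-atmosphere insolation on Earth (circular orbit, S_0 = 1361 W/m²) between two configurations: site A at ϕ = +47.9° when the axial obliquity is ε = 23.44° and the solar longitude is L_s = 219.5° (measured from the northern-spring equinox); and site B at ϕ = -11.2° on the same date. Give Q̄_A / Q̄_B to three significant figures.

— Configuration A (ϕ=+47.9°):
Solar declination: sin δ = sin ε · sin L_s = sin 23.44° × sin 219.5° = -0.25302, so δ = -14.657°.
cos h₀ = −tan(+47.9°) tan(-14.657°) = 0.2894, h₀ = 1.2771 rad.
Bracket: h₀ sin ϕ sin δ + cos ϕ cos δ sin h₀ = 1.2771×0.74198×-0.25302 + 0.67043×0.96746×0.95719 = -0.239757 + 0.620847 = 0.381090.
Q̄ = (S_0/π) × [bracket] = (1361/π) × 0.381090 = 165.10 W/m².
— Configuration B (ϕ=-11.2°):
cos h₀ = −tan(-11.2°) tan(-14.657°) = -0.0518, h₀ = 1.6226 rad.
Bracket: h₀ sin ϕ sin δ + cos ϕ cos δ sin h₀ = 1.6226×-0.19423×-0.25302 + 0.98096×0.96746×0.99866 = 0.079741 + 0.947768 = 1.027509.
Q̄ = (S_0/π) × [bracket] = (1361/π) × 1.027509 = 445.14 W/m².
Ratio Q̄_A / Q̄_B = 165.10 / 445.14 = 0.3709.

Q̄_A / Q̄_B ≈ 0.371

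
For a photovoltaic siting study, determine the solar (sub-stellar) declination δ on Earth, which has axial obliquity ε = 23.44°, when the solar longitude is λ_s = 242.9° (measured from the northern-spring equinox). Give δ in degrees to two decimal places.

sin δ = sin ε · sin λ_s = sin 23.44° × sin 242.9° = -0.354116.
δ = arcsin(-0.354116) = -20.74°.

δ = -20.74°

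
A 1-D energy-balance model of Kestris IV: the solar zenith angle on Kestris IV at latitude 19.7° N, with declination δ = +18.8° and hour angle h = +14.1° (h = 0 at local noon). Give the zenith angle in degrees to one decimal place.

θ_z = 13.3°

cos θ_z = sin φ sin δ + cos φ cos δ cos h = 0.108634 + 0.864391 = 0.973025.
θ_z = arccos(0.973025) = 13.3°.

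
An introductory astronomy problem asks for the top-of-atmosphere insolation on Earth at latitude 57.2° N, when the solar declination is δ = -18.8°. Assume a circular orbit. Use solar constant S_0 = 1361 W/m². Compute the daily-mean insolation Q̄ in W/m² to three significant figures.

Q̄ ≈ 69.6 W/m²

cos h₀ = −tan(+57.2°) tan(-18.800°) = 0.5282, h₀ = 1.0143 rad.
Bracket: h₀ sin ϕ sin δ + cos ϕ cos δ sin h₀ = 1.0143×0.84057×-0.32227 + 0.54171×0.94665×0.84909 = -0.274764 + 0.435422 = 0.160658.
Q̄ = (S_0/π) × [bracket] = (1361/π) × 0.160658 = 69.60 W/m².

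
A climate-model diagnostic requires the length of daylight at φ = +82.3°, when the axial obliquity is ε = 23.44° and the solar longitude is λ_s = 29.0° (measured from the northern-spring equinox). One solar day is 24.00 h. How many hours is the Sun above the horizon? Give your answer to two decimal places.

Solar declination: sin δ = sin ε · sin λ_s = sin 23.44° × sin 29.0° = 0.19285, so δ = +11.119°.
Sunrise equation: cos H₀ = −tan φ · tan δ = -1.4536 ≤ −1, so the Sun never sets (polar day) and H₀ = π.
Daylight = 2H₀/(2π) × 24.00 h = (3.1416/π) × 24.00 = 24.00 h.

24.00 h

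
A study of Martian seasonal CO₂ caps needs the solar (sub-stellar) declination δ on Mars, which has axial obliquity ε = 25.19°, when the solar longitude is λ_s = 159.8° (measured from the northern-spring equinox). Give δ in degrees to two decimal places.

δ = +8.45°

sin δ = sin ε · sin λ_s = sin 25.19° × sin 159.8° = 0.146966.
δ = arcsin(0.146966) = +8.45°.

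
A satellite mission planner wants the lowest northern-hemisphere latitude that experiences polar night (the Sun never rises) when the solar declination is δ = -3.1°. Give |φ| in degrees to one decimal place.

|φ| = 86.9°

Polar night requires cos H₀ = −tan φ tan δ ≥ 1, i.e. tan φ tan δ ≤ −1.
The boundary is |tan φ| · |tan δ| = 1, so |φ| = 90° − |δ| = 90° − 3.1° = 86.9° in the northern hemisphere.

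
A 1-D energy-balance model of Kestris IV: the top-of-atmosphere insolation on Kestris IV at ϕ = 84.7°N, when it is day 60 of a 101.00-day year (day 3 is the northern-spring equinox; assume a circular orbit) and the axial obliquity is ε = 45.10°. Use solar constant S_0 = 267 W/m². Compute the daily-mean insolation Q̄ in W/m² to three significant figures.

Q̄ ≈ 0.00 W/m²

Solar longitude: L_s = 360° × (60 − 3)/101.00 = 203.168°.
sin δ = sin 45.10° × sin 203.168° = -0.27868, so δ = -16.182°.
cos h₀ = −tan(+84.7°) tan(-16.182°) = 3.1281 ≥ 1 ⇒ polar night, h₀ = 0 and Q̄ = 0.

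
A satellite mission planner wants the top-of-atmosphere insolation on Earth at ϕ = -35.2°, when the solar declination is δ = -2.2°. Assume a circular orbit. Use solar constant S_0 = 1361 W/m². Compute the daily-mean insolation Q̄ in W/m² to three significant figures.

Q̄ ≈ 369 W/m²

cos h₀ = −tan(-35.2°) tan(-2.200°) = -0.0271, h₀ = 1.5979 rad.
Bracket: h₀ sin ϕ sin δ + cos ϕ cos δ sin h₀ = 1.5979×-0.57643×-0.03839 + 0.81714×0.99926×0.99963 = 0.035360 + 0.816233 = 0.851593.
Q̄ = (S_0/π) × [bracket] = (1361/π) × 0.851593 = 368.9 W/m².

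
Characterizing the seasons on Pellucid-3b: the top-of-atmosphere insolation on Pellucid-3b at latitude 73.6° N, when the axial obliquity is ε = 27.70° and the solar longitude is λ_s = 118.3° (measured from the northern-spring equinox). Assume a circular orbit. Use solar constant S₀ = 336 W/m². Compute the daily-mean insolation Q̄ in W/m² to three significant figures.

Q̄ ≈ 132 W/m²

Solar declination: sin δ = sin ε · sin λ_s = sin 27.70° × sin 118.3° = 0.40928, so δ = +24.160°.
cos H₀ = −tan(+73.6°) tan(+24.160°) = -1.5241 ≤ −1 ⇒ polar day, H₀ = π.
Bracket: H₀ sin φ sin δ + cos φ cos δ sin H₀ = 3.1416×0.95931×0.40928 + 0.28234×0.91241×0.00000 = 1.233475 + 0.000000 = 1.233475.
Q̄ = (S₀/π) × [bracket] = (336/π) × 1.233475 = 131.9 W/m².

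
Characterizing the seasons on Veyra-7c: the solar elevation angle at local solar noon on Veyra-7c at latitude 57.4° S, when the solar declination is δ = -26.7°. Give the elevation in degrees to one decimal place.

At local noon the hour angle is zero, so the zenith angle equals |φ − δ| = |-57.4° − (-26.700°)| = 30.700°.
Elevation = 90° − 30.700° = 59.3°.

59.3°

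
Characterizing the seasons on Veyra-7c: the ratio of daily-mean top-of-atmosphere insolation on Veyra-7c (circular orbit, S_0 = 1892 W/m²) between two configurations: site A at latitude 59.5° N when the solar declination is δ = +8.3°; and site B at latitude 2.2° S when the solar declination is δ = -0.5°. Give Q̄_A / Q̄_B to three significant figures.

Q̄_A / Q̄_B ≈ 0.713

— Configuration A (ϕ=+59.5°):
cos h₀ = −tan(+59.5°) tan(+8.300°) = -0.2477, h₀ = 1.8211 rad.
Bracket: h₀ sin ϕ sin δ + cos ϕ cos δ sin h₀ = 1.8211×0.86163×0.14436 + 0.50754×0.98953×0.96885 = 0.226517 + 0.486582 = 0.713099.
Q̄ = (S_0/π) × [bracket] = (1892/π) × 0.713099 = 429.46 W/m².
— Configuration B (ϕ=-2.2°):
cos h₀ = −tan(-2.2°) tan(-0.500°) = -0.0003, h₀ = 1.5711 rad.
Bracket: h₀ sin ϕ sin δ + cos ϕ cos δ sin h₀ = 1.5711×-0.03839×-0.00873 + 0.99926×0.99996×1.00000 = 0.000527 + 0.999220 = 0.999747.
Q̄ = (S_0/π) × [bracket] = (1892/π) × 0.999747 = 602.09 W/m².
Ratio Q̄_A / Q̄_B = 429.46 / 602.09 = 0.7133.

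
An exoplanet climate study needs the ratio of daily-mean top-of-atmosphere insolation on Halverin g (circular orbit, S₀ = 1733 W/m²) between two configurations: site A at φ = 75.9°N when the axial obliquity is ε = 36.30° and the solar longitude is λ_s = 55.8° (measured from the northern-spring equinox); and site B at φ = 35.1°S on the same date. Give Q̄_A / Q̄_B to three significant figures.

— Configuration A (φ=+75.9°):
Solar declination: sin δ = sin ε · sin λ_s = sin 36.30° × sin 55.8° = 0.48964, so δ = +29.317°.
cos H₀ = −tan(+75.9°) tan(+29.317°) = -2.2357 ≤ −1 ⇒ polar day, H₀ = π.
Bracket: H₀ sin φ sin δ + cos φ cos δ sin H₀ = 3.1416×0.96987×0.48964 + 0.24362×0.87192×0.00000 = 1.491905 + 0.000000 = 1.491905.
Q̄ = (S₀/π) × [bracket] = (1733/π) × 1.491905 = 822.98 W/m².
— Configuration B (φ=-35.1°):
cos H₀ = −tan(-35.1°) tan(+29.317°) = 0.3947, H₀ = 1.1651 rad.
Bracket: H₀ sin φ sin δ + cos φ cos δ sin H₀ = 1.1651×-0.57501×0.48964 + 0.81815×0.87192×0.91882 = -0.328031 + 0.655451 = 0.327420.
Q̄ = (S₀/π) × [bracket] = (1733/π) × 0.327420 = 180.62 W/m².
Ratio Q̄_A / Q̄_B = 822.98 / 180.62 = 4.556.

Q̄_A / Q̄_B ≈ 4.56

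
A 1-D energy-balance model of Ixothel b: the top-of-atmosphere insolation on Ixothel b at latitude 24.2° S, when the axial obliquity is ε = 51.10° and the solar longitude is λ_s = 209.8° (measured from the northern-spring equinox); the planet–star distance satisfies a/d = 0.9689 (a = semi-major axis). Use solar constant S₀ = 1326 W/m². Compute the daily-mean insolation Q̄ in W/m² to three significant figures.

Solar declination: sin δ = sin ε · sin λ_s = sin 51.10° × sin 209.8° = -0.38677, so δ = -22.753°.
cos H₀ = −tan(-24.2°) tan(-22.753°) = -0.1885, H₀ = 1.7604 rad.
Bracket: H₀ sin φ sin δ + cos φ cos δ sin H₀ = 1.7604×-0.40992×-0.38677 + 0.91212×0.92218×0.98208 = 0.279102 + 0.826066 = 1.105168.
Inverse-square distance factor (a/d)² = 0.9689² = 0.938767.
Q̄ = (S₀/π) × 0.938767 × [bracket] = (1326/π) × 0.938767 × 1.105168 = 437.9 W/m².

Q̄ ≈ 438 W/m²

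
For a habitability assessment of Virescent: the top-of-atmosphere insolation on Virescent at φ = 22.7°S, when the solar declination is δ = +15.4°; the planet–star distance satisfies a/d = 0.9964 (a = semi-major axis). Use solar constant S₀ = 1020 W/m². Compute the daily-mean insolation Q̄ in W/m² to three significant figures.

cos H₀ = −tan(-22.7°) tan(+15.400°) = 0.1152, H₀ = 1.4553 rad.
Bracket: H₀ sin φ sin δ + cos φ cos δ sin H₀ = 1.4553×-0.38591×0.26556 + 0.92254×0.96410×0.99334 = -0.149142 + 0.883497 = 0.734355.
Inverse-square distance factor (a/d)² = 0.9964² = 0.992813.
Q̄ = (S₀/π) × 0.992813 × [bracket] = (1020/π) × 0.992813 × 0.734355 = 236.7 W/m².

Q̄ ≈ 237 W/m²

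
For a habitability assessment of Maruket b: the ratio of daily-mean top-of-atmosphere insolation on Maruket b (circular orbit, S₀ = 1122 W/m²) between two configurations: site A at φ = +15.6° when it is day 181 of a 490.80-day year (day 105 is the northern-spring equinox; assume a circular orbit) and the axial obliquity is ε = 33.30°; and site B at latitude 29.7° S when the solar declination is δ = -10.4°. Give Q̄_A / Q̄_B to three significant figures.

Q̄_A / Q̄_B ≈ 1.06

— Configuration A (φ=+15.6°):
Solar longitude: λ_s = 360° × (181 − 105)/490.80 = 55.746°.
sin δ = sin 33.30° × sin 55.746° = 0.45379, so δ = +26.987°.
cos H₀ = −tan(+15.6°) tan(+26.987°) = -0.1422, H₀ = 1.7135 rad.
Bracket: H₀ sin φ sin δ + cos φ cos δ sin H₀ = 1.7135×0.26892×0.45379 + 0.96316×0.89111×0.98984 = 0.209104 + 0.849561 = 1.058665.
Q̄ = (S₀/π) × [bracket] = (1122/π) × 1.058665 = 378.10 W/m².
— Configuration B (φ=-29.7°):
cos H₀ = −tan(-29.7°) tan(-10.400°) = -0.1047, H₀ = 1.6757 rad.
Bracket: H₀ sin φ sin δ + cos φ cos δ sin H₀ = 1.6757×-0.49546×-0.18052 + 0.86863×0.98357×0.99451 = 0.149875 + 0.849668 = 0.999543.
Q̄ = (S₀/π) × [bracket] = (1122/π) × 0.999543 = 356.98 W/m².
Ratio Q̄_A / Q̄_B = 378.10 / 356.98 = 1.059.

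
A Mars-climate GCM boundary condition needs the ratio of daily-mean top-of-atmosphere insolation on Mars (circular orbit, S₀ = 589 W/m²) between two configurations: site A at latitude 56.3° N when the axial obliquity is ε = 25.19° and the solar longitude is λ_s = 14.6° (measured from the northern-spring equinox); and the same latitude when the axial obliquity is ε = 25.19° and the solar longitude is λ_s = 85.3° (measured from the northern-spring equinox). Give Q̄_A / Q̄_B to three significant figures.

— Configuration A (φ=+56.3°):
Solar declination: sin δ = sin ε · sin λ_s = sin 25.19° × sin 14.6° = 0.10729, so δ = +6.159°.
cos H₀ = −tan(+56.3°) tan(+6.159°) = -0.1618, H₀ = 1.7333 rad.
Bracket: H₀ sin φ sin δ + cos φ cos δ sin H₀ = 1.7333×0.83195×0.10729 + 0.55484×0.99423×0.98682 = 0.154714 + 0.544368 = 0.699082.
Q̄ = (S₀/π) × [bracket] = (589/π) × 0.699082 = 131.07 W/m².
— Configuration B (φ=+56.3°):
Solar declination: sin δ = sin ε · sin λ_s = sin 25.19° × sin 85.3° = 0.42419, so δ = +25.099°.
cos H₀ = −tan(+56.3°) tan(+25.099°) = -0.7024, H₀ = 2.3495 rad.
Bracket: H₀ sin φ sin δ + cos φ cos δ sin H₀ = 2.3495×0.83195×0.42419 + 0.55484×0.90557×0.71181 = 0.829150 + 0.357646 = 1.186796.
Q̄ = (S₀/π) × [bracket] = (589/π) × 1.186796 = 222.51 W/m².
Ratio Q̄_A / Q̄_B = 131.07 / 222.51 = 0.5891.

Q̄_A / Q̄_B ≈ 0.589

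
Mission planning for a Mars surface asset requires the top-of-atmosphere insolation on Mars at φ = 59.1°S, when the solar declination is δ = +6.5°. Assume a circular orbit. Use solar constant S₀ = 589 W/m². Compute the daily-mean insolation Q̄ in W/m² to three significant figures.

cos H₀ = −tan(-59.1°) tan(+6.500°) = 0.1904, H₀ = 1.3793 rad.
Bracket: H₀ sin φ sin δ + cos φ cos δ sin H₀ = 1.3793×-0.85806×0.11320 + 0.51354×0.99357×0.98171 = -0.133975 + 0.500906 = 0.366931.
Q̄ = (S₀/π) × [bracket] = (589/π) × 0.366931 = 68.79 W/m².

Q̄ ≈ 68.8 W/m²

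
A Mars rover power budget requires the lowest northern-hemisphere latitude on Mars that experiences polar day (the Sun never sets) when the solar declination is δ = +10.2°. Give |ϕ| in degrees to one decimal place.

|ϕ| = 79.8°

Polar day requires cos h₀ = −tan ϕ tan δ ≤ −1, i.e. tan ϕ tan δ ≥ 1.
The boundary is |tan ϕ| · |tan δ| = 1, so |ϕ| = 90° − |δ| = 90° − 10.2° = 79.8° in the northern hemisphere.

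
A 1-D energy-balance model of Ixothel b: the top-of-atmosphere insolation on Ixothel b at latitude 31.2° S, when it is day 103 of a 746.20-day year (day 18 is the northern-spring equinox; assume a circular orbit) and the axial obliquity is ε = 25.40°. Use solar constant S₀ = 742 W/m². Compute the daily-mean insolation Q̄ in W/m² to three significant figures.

Solar longitude: λ_s = 360° × (103 − 18)/746.20 = 41.008°.
sin δ = sin 25.40° × sin 41.008° = 0.28145, so δ = +16.347°.
cos H₀ = −tan(-31.2°) tan(+16.347°) = 0.1776, H₀ = 1.3922 rad.
Bracket: H₀ sin φ sin δ + cos φ cos δ sin H₀ = 1.3922×-0.51803×0.28145 + 0.85536×0.95958×0.98410 = -0.202982 + 0.807736 = 0.604754.
Q̄ = (S₀/π) × [bracket] = (742/π) × 0.604754 = 142.8 W/m².

Q̄ ≈ 143 W/m²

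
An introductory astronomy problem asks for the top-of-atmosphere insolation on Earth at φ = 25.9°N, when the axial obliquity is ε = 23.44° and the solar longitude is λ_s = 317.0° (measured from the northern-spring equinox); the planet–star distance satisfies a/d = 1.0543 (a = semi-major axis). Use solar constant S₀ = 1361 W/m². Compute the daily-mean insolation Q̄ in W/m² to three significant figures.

Q̄ ≈ 331 W/m²

Solar declination: sin δ = sin ε · sin λ_s = sin 23.44° × sin 317.0° = -0.27129, so δ = -15.741°.
cos H₀ = −tan(+25.9°) tan(-15.741°) = 0.1369, H₀ = 1.4335 rad.
Bracket: H₀ sin φ sin δ + cos φ cos δ sin H₀ = 1.4335×0.43680×-0.27129 + 0.89956×0.96250×0.99059 = -0.169869 + 0.857679 = 0.687810.
Inverse-square distance factor (a/d)² = 1.0543² = 1.111548.
Q̄ = (S₀/π) × 1.111548 × [bracket] = (1361/π) × 1.111548 × 0.687810 = 331.2 W/m².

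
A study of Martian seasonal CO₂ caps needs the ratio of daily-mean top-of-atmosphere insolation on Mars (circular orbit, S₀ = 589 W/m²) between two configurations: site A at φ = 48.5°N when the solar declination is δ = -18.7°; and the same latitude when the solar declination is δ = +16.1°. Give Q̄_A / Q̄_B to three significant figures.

— Configuration A (φ=+48.5°):
cos H₀ = −tan(+48.5°) tan(-18.700°) = 0.3826, H₀ = 1.1782 rad.
Bracket: H₀ sin φ sin δ + cos φ cos δ sin H₀ = 1.1782×0.74896×-0.32061 + 0.66262×0.94721×0.92392 = -0.282914 + 0.579889 = 0.296975.
Q̄ = (S₀/π) × [bracket] = (589/π) × 0.296975 = 55.678 W/m².
— Configuration B (φ=+48.5°):
cos H₀ = −tan(+48.5°) tan(+16.100°) = -0.3262, H₀ = 1.9031 rad.
Bracket: H₀ sin φ sin δ + cos φ cos δ sin H₀ = 1.9031×0.74896×0.27731 + 0.66262×0.96078×0.94529 = 0.395263 + 0.601802 = 0.997065.
Q̄ = (S₀/π) × [bracket] = (589/π) × 0.997065 = 186.93 W/m².
Ratio Q̄_A / Q̄_B = 55.678 / 186.93 = 0.2979.

Q̄_A / Q̄_B ≈ 0.298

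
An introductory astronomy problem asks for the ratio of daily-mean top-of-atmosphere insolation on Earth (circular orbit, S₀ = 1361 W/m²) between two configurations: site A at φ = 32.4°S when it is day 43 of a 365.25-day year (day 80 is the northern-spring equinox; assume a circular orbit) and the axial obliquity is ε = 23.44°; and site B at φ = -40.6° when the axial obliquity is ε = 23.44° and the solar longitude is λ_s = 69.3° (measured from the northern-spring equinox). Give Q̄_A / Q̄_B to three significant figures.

— Configuration A (φ=-32.4°):
Solar longitude: λ_s = 360° × (43 − 80)/365.25 = -36.468°, i.e. -36.468° + 360° = 323.532°.
sin δ = sin 23.44° × sin 323.532° = -0.23644, so δ = -13.676°.
cos H₀ = −tan(-32.4°) tan(-13.676°) = -0.1544, H₀ = 1.7258 rad.
Bracket: H₀ sin φ sin δ + cos φ cos δ sin H₀ = 1.7258×-0.53583×-0.23644 + 0.84433×0.97165×0.98800 = 0.218644 + 0.810549 = 1.029193.
Q̄ = (S₀/π) × [bracket] = (1361/π) × 1.029193 = 445.87 W/m².
— Configuration B (φ=-40.6°):
Solar declination: sin δ = sin ε · sin λ_s = sin 23.44° × sin 69.3° = 0.37211, so δ = +21.846°.
cos H₀ = −tan(-40.6°) tan(+21.846°) = 0.3436, H₀ = 1.2200 rad.
Bracket: H₀ sin φ sin δ + cos φ cos δ sin H₀ = 1.2200×-0.65077×0.37211 + 0.75927×0.92819×0.93911 = -0.295433 + 0.661835 = 0.366402.
Q̄ = (S₀/π) × [bracket] = (1361/π) × 0.366402 = 158.73 W/m².
Ratio Q̄_A / Q̄_B = 445.87 / 158.73 = 2.809.

Q̄_A / Q̄_B ≈ 2.81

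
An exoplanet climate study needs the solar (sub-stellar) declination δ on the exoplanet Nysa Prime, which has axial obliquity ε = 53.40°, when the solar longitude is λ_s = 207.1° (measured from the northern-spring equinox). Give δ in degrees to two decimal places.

sin δ = sin ε · sin λ_s = sin 53.40° × sin 207.1° = -0.365719.
δ = arcsin(-0.365719) = -21.45°.

δ = -21.45°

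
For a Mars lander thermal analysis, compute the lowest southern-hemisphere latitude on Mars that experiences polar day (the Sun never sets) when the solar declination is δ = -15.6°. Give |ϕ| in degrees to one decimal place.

Polar day requires cos h₀ = −tan ϕ tan δ ≤ −1, i.e. tan ϕ tan δ ≥ 1.
The boundary is |tan ϕ| · |tan δ| = 1, so |ϕ| = 90° − |δ| = 90° − 15.6° = 74.4° in the southern hemisphere.

|ϕ| = 74.4°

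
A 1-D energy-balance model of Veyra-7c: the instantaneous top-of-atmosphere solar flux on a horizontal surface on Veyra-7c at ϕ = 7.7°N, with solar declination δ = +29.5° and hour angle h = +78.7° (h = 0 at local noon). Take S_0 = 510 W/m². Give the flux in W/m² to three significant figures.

cos θ_z = sin ϕ sin δ + cos ϕ cos δ cos h = 0.065978 + 0.169005 = 0.234983.
Flux = S_0 · cos θ_z = 510 × 0.234983 = 119.8 W/m².

120 W/m²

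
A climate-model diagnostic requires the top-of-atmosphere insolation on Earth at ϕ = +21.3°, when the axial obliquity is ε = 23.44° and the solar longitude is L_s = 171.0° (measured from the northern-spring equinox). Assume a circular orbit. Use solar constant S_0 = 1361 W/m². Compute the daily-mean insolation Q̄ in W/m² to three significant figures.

Solar declination: sin δ = sin ε · sin L_s = sin 23.44° × sin 171.0° = 0.06223, so δ = +3.568°.
cos h₀ = −tan(+21.3°) tan(+3.568°) = -0.0243, h₀ = 1.5951 rad.
Bracket: h₀ sin ϕ sin δ + cos ϕ cos δ sin h₀ = 1.5951×0.36325×0.06223 + 0.93169×0.99806×0.99970 = 0.036057 + 0.929604 = 0.965661.
Q̄ = (S_0/π) × [bracket] = (1361/π) × 0.965661 = 418.3 W/m².

Q̄ ≈ 418 W/m²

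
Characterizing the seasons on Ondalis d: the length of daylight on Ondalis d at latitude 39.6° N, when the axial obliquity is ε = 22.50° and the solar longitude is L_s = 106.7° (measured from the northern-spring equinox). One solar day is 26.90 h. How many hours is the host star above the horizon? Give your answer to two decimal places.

Solar declination: sin δ = sin ε · sin L_s = sin 22.50° × sin 106.7° = 0.36654, so δ = +21.503°.
cos h₀ = −tan ϕ · tan δ = −tan(+39.6°) × tan(+21.503°) = -0.3259, so h₀ = 1.9028 rad = 109.02°.
Daylight = 2h₀/(2π) × 26.90 h = (1.9028/π) × 26.90 = 16.29 h.

16.29 h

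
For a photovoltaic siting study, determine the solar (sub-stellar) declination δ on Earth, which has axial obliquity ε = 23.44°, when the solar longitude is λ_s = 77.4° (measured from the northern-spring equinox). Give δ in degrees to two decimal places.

sin δ = sin ε · sin λ_s = sin 23.44° × sin 77.4° = 0.388208.
δ = arcsin(0.388208) = +22.84°.

δ = +22.84°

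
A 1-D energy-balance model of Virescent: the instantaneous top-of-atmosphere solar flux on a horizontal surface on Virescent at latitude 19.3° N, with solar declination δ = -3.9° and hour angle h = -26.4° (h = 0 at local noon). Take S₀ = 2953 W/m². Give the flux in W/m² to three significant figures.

cos θ_z = sin φ sin δ + cos φ cos δ cos h = -0.022480 + 0.843416 = 0.820936.
Flux = S₀ · cos θ_z = 2953 × 0.820936 = 2424 W/m².

2.42e+03 W/m²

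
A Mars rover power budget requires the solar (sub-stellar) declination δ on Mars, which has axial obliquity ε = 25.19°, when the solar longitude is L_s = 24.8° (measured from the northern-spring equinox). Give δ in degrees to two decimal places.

δ = +10.28°

sin δ = sin ε · sin L_s = sin 25.19° × sin 24.8° = 0.178528.
δ = arcsin(0.178528) = +10.28°.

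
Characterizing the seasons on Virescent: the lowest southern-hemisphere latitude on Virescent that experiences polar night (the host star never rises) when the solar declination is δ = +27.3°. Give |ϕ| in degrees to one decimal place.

|ϕ| = 62.7°

Polar night requires cos h₀ = −tan ϕ tan δ ≥ 1, i.e. tan ϕ tan δ ≤ −1.
The boundary is |tan ϕ| · |tan δ| = 1, so |ϕ| = 90° − |δ| = 90° − 27.3° = 62.7° in the southern hemisphere.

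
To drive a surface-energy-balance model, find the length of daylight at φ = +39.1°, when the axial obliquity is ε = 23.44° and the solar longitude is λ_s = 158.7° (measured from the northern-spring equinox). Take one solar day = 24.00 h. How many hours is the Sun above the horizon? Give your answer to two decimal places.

12.91 h

Solar declination: sin δ = sin ε · sin λ_s = sin 23.44° × sin 158.7° = 0.14450, so δ = +8.308°.
cos H₀ = −tan φ · tan δ = −tan(+39.1°) × tan(+8.308°) = -0.1187, so H₀ = 1.6898 rad = 96.82°.
Daylight = 2H₀/(2π) × 24.00 h = (1.6898/π) × 24.00 = 12.91 h.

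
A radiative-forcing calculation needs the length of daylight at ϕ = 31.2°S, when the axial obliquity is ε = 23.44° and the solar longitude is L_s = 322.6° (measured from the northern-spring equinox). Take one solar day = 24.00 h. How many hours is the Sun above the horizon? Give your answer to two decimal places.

13.16 h

Solar declination: sin δ = sin ε · sin L_s = sin 23.44° × sin 322.6° = -0.24161, so δ = -13.981°.
cos h₀ = −tan ϕ · tan δ = −tan(-31.2°) × tan(-13.981°) = -0.1508, so h₀ = 1.7222 rad = 98.67°.
Daylight = 2h₀/(2π) × 24.00 h = (1.7222/π) × 24.00 = 13.16 h.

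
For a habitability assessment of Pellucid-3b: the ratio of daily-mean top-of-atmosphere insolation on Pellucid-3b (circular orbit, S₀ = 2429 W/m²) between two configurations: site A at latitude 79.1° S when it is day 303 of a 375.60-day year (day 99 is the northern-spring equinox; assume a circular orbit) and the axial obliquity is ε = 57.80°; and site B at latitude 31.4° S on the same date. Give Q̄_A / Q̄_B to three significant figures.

Q̄_A / Q̄_B ≈ 0.682

— Configuration A (φ=-79.1°):
Solar longitude: λ_s = 360° × (303 − 99)/375.60 = 195.527°.
sin δ = sin 57.80° × sin 195.527° = -0.22652, so δ = -13.092°.
cos H₀ = −tan(-79.1°) tan(-13.092°) = -1.2077 ≤ −1 ⇒ polar day, H₀ = π.
Bracket: H₀ sin φ sin δ + cos φ cos δ sin H₀ = 3.1416×-0.98196×-0.22652 + 0.18910×0.97401×0.00000 = 0.698797 + 0.000000 = 0.698797.
Q̄ = (S₀/π) × [bracket] = (2429/π) × 0.698797 = 540.29 W/m².
— Configuration B (φ=-31.4°):
cos H₀ = −tan(-31.4°) tan(-13.092°) = -0.1420, H₀ = 1.7132 rad.
Bracket: H₀ sin φ sin δ + cos φ cos δ sin H₀ = 1.7132×-0.52101×-0.22652 + 0.85355×0.97401×0.98987 = 0.202190 + 0.822944 = 1.025134.
Q̄ = (S₀/π) × [bracket] = (2429/π) × 1.025134 = 792.61 W/m².
Ratio Q̄_A / Q̄_B = 540.29 / 792.61 = 0.6817.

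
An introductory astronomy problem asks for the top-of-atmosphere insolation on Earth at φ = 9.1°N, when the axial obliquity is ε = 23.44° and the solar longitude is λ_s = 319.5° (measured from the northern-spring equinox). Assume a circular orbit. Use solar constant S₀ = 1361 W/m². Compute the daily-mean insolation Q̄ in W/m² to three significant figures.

Q̄ ≈ 386 W/m²

Solar declination: sin δ = sin ε · sin λ_s = sin 23.44° × sin 319.5° = -0.25834, so δ = -14.972°.
cos H₀ = −tan(+9.1°) tan(-14.972°) = 0.0428, H₀ = 1.5279 rad.
Bracket: H₀ sin φ sin δ + cos φ cos δ sin H₀ = 1.5279×0.15816×-0.25834 + 0.98741×0.96605×0.99908 = -0.062429 + 0.953010 = 0.890581.
Q̄ = (S₀/π) × [bracket] = (1361/π) × 0.890581 = 385.8 W/m².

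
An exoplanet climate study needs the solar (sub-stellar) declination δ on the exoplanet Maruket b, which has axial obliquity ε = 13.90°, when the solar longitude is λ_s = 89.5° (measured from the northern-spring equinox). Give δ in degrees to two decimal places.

sin δ = sin ε · sin λ_s = sin 13.90° × sin 89.5° = 0.240219.
δ = arcsin(0.240219) = +13.90°.

δ = +13.90°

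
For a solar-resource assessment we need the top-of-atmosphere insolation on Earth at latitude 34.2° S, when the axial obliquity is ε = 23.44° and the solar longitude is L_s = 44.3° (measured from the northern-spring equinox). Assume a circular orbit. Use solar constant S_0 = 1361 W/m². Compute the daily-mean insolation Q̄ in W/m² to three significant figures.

Q̄ ≈ 245 W/m²

Solar declination: sin δ = sin ε · sin L_s = sin 23.44° × sin 44.3° = 0.27782, so δ = +16.130°.
cos h₀ = −tan(-34.2°) tan(+16.130°) = 0.1965, h₀ = 1.3730 rad.
Bracket: h₀ sin ϕ sin δ + cos ϕ cos δ sin h₀ = 1.3730×-0.56208×0.27782 + 0.82708×0.96063×0.98049 = -0.214404 + 0.779017 = 0.564613.
Q̄ = (S_0/π) × [bracket] = (1361/π) × 0.564613 = 244.6 W/m².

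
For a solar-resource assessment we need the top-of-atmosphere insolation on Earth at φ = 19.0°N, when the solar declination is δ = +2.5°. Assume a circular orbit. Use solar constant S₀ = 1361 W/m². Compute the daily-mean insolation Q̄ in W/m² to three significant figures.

Q̄ ≈ 419 W/m²

cos H₀ = −tan(+19.0°) tan(+2.500°) = -0.0150, H₀ = 1.5858 rad.
Bracket: H₀ sin φ sin δ + cos φ cos δ sin H₀ = 1.5858×0.32557×0.04362 + 0.94552×0.99905×0.99989 = 0.022521 + 0.944518 = 0.967039.
Q̄ = (S₀/π) × [bracket] = (1361/π) × 0.967039 = 418.9 W/m².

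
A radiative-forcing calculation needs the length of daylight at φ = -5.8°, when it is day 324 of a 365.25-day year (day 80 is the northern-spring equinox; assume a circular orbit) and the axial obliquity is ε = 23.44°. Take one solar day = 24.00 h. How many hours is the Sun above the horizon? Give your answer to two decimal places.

Solar longitude: λ_s = 360° × (324 − 80)/365.25 = 240.493°.
sin δ = sin 23.44° × sin 240.493° = -0.34619, so δ = -20.255°.
cos H₀ = −tan φ · tan δ = −tan(-5.8°) × tan(-20.255°) = -0.0375, so H₀ = 1.6083 rad = 92.15°.
Daylight = 2H₀/(2π) × 24.00 h = (1.6083/π) × 24.00 = 12.29 h.

12.29 h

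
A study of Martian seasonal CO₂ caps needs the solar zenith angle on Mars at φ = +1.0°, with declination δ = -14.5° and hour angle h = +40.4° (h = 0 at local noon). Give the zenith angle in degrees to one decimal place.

cos θ_z = sin φ sin δ + cos φ cos δ cos h = -0.004370 + 0.737169 = 0.732799.
θ_z = arccos(0.732799) = 42.9°.

θ_z = 42.9°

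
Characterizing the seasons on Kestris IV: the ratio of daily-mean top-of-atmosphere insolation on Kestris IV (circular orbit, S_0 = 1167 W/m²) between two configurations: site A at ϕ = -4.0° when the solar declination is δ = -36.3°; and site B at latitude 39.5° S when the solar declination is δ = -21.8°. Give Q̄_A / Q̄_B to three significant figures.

— Configuration A (ϕ=-4.0°):
cos h₀ = −tan(-4.0°) tan(-36.300°) = -0.0514, h₀ = 1.6222 rad.
Bracket: h₀ sin ϕ sin δ + cos ϕ cos δ sin h₀ = 1.6222×-0.06976×-0.59201 + 0.99756×0.80593×0.99868 = 0.066995 + 0.802902 = 0.869897.
Q̄ = (S_0/π) × [bracket] = (1167/π) × 0.869897 = 323.14 W/m².
— Configuration B (ϕ=-39.5°):
cos h₀ = −tan(-39.5°) tan(-21.800°) = -0.3297, h₀ = 1.9068 rad.
Bracket: h₀ sin ϕ sin δ + cos ϕ cos δ sin h₀ = 1.9068×-0.63608×-0.37137 + 0.77162×0.92849×0.94408 = 0.450426 + 0.676378 = 1.126804.
Q̄ = (S_0/π) × [bracket] = (1167/π) × 1.126804 = 418.57 W/m².
Ratio Q̄_A / Q̄_B = 323.14 / 418.57 = 0.7720.

Q̄_A / Q̄_B ≈ 0.772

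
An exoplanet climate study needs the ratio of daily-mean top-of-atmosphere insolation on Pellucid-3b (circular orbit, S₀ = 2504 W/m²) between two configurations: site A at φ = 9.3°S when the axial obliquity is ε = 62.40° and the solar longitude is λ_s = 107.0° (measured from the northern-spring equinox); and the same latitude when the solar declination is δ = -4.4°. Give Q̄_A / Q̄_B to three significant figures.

Q̄_A / Q̄_B ≈ 0.326

— Configuration A (φ=-9.3°):
Solar declination: sin δ = sin ε · sin λ_s = sin 62.40° × sin 107.0° = 0.84748, so δ = +57.939°.
cos H₀ = −tan(-9.3°) tan(+57.939°) = 0.2614, H₀ = 1.3063 rad.
Bracket: H₀ sin φ sin δ + cos φ cos δ sin H₀ = 1.3063×-0.16160×0.84748 + 0.98686×0.53083×0.96522 = -0.178901 + 0.505635 = 0.326734.
Q̄ = (S₀/π) × [bracket] = (2504/π) × 0.326734 = 260.42 W/m².
— Configuration B (φ=-9.3°):
cos H₀ = −tan(-9.3°) tan(-4.400°) = -0.0126, H₀ = 1.5834 rad.
Bracket: H₀ sin φ sin δ + cos φ cos δ sin H₀ = 1.5834×-0.16160×-0.07672 + 0.98686×0.99705×0.99992 = 0.019631 + 0.983870 = 1.003501.
Q̄ = (S₀/π) × [bracket] = (2504/π) × 1.003501 = 799.84 W/m².
Ratio Q̄_A / Q̄_B = 260.42 / 799.84 = 0.3256.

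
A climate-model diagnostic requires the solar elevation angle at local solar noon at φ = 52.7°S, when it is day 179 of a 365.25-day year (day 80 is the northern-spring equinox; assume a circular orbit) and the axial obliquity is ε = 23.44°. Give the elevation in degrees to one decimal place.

14.1°

Solar longitude: λ_s = 360° × (179 − 80)/365.25 = 97.577°.
sin δ = sin 23.44° × sin 97.577° = 0.39432, so δ = +23.223°.
At local noon the hour angle is zero, so the zenith angle equals |φ − δ| = |-52.7° − (+23.223°)| = 75.923°.
Elevation = 90° − 75.923° = 14.1°.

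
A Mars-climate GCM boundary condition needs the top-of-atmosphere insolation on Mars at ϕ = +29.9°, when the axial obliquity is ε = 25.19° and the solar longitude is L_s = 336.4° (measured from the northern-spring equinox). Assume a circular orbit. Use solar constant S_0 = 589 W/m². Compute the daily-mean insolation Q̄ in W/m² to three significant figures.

Solar declination: sin δ = sin ε · sin L_s = sin 25.19° × sin 336.4° = -0.17040, so δ = -9.811°.
cos h₀ = −tan(+29.9°) tan(-9.811°) = 0.0994, h₀ = 1.4712 rad.
Bracket: h₀ sin ϕ sin δ + cos ϕ cos δ sin h₀ = 1.4712×0.49849×-0.17040 + 0.86690×0.98538×0.99504 = -0.124968 + 0.849989 = 0.725021.
Q̄ = (S_0/π) × [bracket] = (589/π) × 0.725021 = 135.9 W/m².

Q̄ ≈ 136 W/m²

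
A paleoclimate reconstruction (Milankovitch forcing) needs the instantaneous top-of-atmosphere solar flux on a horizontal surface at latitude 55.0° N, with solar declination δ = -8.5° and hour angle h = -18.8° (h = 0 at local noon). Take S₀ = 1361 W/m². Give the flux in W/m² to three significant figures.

566 W/m²

cos θ_z = sin φ sin δ + cos φ cos δ cos h = -0.121078 + 0.537012 = 0.415934.
Flux = S₀ · cos θ_z = 1361 × 0.415934 = 566.1 W/m².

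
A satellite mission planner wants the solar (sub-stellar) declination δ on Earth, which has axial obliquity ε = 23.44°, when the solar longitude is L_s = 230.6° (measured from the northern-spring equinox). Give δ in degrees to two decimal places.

δ = -17.90°

sin δ = sin ε · sin L_s = sin 23.44° × sin 230.6° = -0.307385.
δ = arcsin(-0.307385) = -17.90°.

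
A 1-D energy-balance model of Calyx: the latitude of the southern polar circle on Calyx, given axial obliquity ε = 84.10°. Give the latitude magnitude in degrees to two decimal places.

5.90°

The polar circle is the lowest latitude that experiences at least one full rotation of continuous darkness at the northern-summer solstice; it lies at |φ| = 90° − ε = 90° − 84.10° = 5.90°.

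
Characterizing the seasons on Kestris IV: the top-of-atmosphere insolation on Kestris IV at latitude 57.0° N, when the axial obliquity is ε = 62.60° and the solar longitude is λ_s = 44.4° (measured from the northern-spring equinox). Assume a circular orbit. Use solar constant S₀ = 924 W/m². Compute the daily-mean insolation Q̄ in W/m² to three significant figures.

Q̄ ≈ 481 W/m²

Solar declination: sin δ = sin ε · sin λ_s = sin 62.60° × sin 44.4° = 0.62117, so δ = +38.402°.
cos H₀ = −tan(+57.0°) tan(+38.402°) = -1.2206 ≤ −1 ⇒ polar day, H₀ = π.
Bracket: H₀ sin φ sin δ + cos φ cos δ sin H₀ = 3.1416×0.83867×0.62117 + 0.54464×0.78367×0.00000 = 1.636637 + 0.000000 = 1.636637.
Q̄ = (S₀/π) × [bracket] = (924/π) × 1.636637 = 481.4 W/m².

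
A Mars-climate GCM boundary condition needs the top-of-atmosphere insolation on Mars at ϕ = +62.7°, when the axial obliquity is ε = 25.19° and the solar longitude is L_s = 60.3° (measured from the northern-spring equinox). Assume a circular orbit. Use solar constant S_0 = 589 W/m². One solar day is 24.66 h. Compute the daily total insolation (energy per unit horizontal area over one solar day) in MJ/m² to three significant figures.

17.9 MJ/m²

Solar declination: sin δ = sin ε · sin L_s = sin 25.19° × sin 60.3° = 0.36971, so δ = +21.698°.
cos h₀ = −tan(+62.7°) tan(+21.698°) = -0.7709, h₀ = 2.4511 rad.
Bracket: h₀ sin ϕ sin δ + cos ϕ cos δ sin h₀ = 2.4511×0.88862×0.36971 + 0.45865×0.92915×0.63694 = 0.805264 + 0.271435 = 1.076699.
Q̄ = (S_0/π) × [bracket] = (589/π) × 1.076699 = 201.86 W/m².
Daily total = Q̄ × 24.66 h × 3600 s/h = 201.86 × 24.66 × 3600 / 10⁶ = 17.92 MJ/m².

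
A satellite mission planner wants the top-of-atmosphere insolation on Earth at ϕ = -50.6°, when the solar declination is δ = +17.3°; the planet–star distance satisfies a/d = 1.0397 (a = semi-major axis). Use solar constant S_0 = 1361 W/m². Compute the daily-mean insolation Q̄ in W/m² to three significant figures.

Q̄ ≈ 135 W/m²

cos h₀ = −tan(-50.6°) tan(+17.300°) = 0.3792, h₀ = 1.1819 rad.
Bracket: h₀ sin ϕ sin δ + cos ϕ cos δ sin h₀ = 1.1819×-0.77273×0.29737 + 0.63473×0.95476×0.92532 = -0.271585 + 0.560758 = 0.289173.
Inverse-square distance factor (a/d)² = 1.0397² = 1.080976.
Q̄ = (S_0/π) × 1.080976 × [bracket] = (1361/π) × 1.080976 × 0.289173 = 135.4 W/m².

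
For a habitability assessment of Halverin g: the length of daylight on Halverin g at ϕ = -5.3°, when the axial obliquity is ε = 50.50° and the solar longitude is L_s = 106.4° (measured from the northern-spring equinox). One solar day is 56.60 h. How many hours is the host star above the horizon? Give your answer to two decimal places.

26.46 h

Solar declination: sin δ = sin ε · sin L_s = sin 50.50° × sin 106.4° = 0.74023, so δ = +47.751°.
cos h₀ = −tan ϕ · tan δ = −tan(-5.3°) × tan(+47.751°) = 0.1021, so h₀ = 1.4685 rad = 84.14°.
Daylight = 2h₀/(2π) × 56.60 h = (1.4685/π) × 56.60 = 26.46 h.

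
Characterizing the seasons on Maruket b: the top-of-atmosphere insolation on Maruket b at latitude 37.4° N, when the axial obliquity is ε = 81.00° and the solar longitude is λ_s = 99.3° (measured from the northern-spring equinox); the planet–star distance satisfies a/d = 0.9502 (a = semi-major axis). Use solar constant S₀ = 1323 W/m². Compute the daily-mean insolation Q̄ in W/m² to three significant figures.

Q̄ ≈ 707 W/m²

Solar declination: sin δ = sin ε · sin λ_s = sin 81.00° × sin 99.3° = 0.97471, so δ = +77.086°.
cos H₀ = −tan(+37.4°) tan(+77.086°) = -3.3344 ≤ −1 ⇒ polar day, H₀ = π.
Bracket: H₀ sin φ sin δ + cos φ cos δ sin H₀ = 3.1416×0.60738×0.97471 + 0.79441×0.22349×0.00000 = 1.859888 + 0.000000 = 1.859888.
Inverse-square distance factor (a/d)² = 0.9502² = 0.902880.
Q̄ = (S₀/π) × 0.902880 × [bracket] = (1323/π) × 0.902880 × 1.859888 = 707.2 W/m².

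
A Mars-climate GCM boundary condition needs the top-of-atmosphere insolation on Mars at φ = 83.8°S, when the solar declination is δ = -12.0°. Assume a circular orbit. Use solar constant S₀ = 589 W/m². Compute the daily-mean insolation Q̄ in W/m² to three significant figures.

Q̄ ≈ 122 W/m²

cos H₀ = −tan(-83.8°) tan(-12.000°) = -1.9566 ≤ −1 ⇒ polar day, H₀ = π.
Bracket: H₀ sin φ sin δ + cos φ cos δ sin H₀ = 3.1416×-0.99415×-0.20791 + 0.10800×0.97815×0.00000 = 0.649349 + 0.000000 = 0.649349.
Q̄ = (S₀/π) × [bracket] = (589/π) × 0.649349 = 121.7 W/m².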